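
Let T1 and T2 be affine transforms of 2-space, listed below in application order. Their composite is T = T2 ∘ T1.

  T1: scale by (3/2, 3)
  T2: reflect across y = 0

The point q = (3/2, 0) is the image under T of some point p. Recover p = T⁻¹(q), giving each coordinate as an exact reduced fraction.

p = (1, 0)

T1 = [3/2 0 0; 0 3 0; 0 0 1]
T2·T1 = [3/2 0 0; 0 -3 0; 0 0 1]
det M = -9/2; M⁻¹ = [2/3 0 0; 0 -1/3 0; 0 0 1]
M⁻¹ · (3/2, 0)ᵀ = (1, 0)ᵀ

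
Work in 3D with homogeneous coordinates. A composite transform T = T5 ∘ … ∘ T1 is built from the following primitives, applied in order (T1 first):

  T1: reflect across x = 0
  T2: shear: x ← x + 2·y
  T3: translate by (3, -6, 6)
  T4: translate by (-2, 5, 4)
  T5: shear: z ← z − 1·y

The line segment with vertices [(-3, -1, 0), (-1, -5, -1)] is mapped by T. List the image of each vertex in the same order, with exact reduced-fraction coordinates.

T1 reflect across x = 0: (-3, -1, 0) → (3, -1, 0); (-1, -5, -1) → (1, -5, -1)
T2 shear: x ← x + 2·y: (3, -1, 0) → (1, -1, 0); (1, -5, -1) → (-9, -5, -1)
T3 translate by (3, -6, 6): (1, -1, 0) → (4, -7, 6); (-9, -5, -1) → (-6, -11, 5)
T4 translate by (-2, 5, 4): (4, -7, 6) → (2, -2, 10); (-6, -11, 5) → (-8, -6, 9)
T5 shear: z ← z − 1·y: (2, -2, 10) → (2, -2, 12); (-8, -6, 9) → (-8, -6, 15)

image vertices: (2, -2, 12), (-8, -6, 15)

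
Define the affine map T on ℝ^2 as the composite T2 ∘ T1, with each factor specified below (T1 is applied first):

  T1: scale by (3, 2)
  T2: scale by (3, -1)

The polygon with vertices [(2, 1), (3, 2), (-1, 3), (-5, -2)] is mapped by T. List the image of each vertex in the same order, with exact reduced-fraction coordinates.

image vertices: (18, -2), (27, -4), (-9, -6), (-45, 4)

T1 scale by (3, 2): (2, 1) → (6, 2); (3, 2) → (9, 4); (-1, 3) → (-3, 6); (-5, -2) → (-15, -4)
T2 scale by (3, -1): (6, 2) → (18, -2); (9, 4) → (27, -4); (-3, 6) → (-9, -6); (-15, -4) → (-45, 4)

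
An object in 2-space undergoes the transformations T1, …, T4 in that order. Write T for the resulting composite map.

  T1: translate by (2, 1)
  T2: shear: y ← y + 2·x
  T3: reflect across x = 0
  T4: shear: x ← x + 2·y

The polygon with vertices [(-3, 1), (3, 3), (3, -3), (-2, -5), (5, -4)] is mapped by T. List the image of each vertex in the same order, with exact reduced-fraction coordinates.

T1 translate by (2, 1): (-3, 1) → (-1, 2); (3, 3) → (5, 4); (3, -3) → (5, -2); (-2, -5) → (0, -4); (5, -4) → (7, -3)
T2 shear: y ← y + 2·x: (-1, 2) → (-1, 0); (5, 4) → (5, 14); (5, -2) → (5, 8); (0, -4) → (0, -4); (7, -3) → (7, 11)
T3 reflect across x = 0: (-1, 0) → (1, 0); (5, 14) → (-5, 14); (5, 8) → (-5, 8); (0, -4) → (0, -4); (7, 11) → (-7, 11)
T4 shear: x ← x + 2·y: (1, 0) → (1, 0); (-5, 14) → (23, 14); (-5, 8) → (11, 8); (0, -4) → (-8, -4); (-7, 11) → (15, 11)

image vertices: (1, 0), (23, 14), (11, 8), (-8, -4), (15, 11)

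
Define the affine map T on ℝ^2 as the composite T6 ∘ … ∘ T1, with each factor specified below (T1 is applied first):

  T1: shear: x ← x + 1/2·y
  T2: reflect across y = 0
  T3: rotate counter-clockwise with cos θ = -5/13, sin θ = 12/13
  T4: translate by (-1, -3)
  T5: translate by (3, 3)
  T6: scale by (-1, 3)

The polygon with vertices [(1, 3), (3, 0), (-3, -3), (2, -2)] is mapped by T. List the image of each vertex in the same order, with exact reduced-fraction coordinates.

T1 shear: x ← x + 1/2·y: (1, 3) → (5/2, 3); (3, 0) → (3, 0); (-3, -3) → (-9/2, -3); (2, -2) → (1, -2)
T2 reflect across y = 0: (5/2, 3) → (5/2, -3); (3, 0) → (3, 0); (-9/2, -3) → (-9/2, 3); (1, -2) → (1, 2)
T3 rotate counter-clockwise with cos θ = -5/13, sin θ = 12/13: (5/2, -3) → (47/26, 45/13); (3, 0) → (-15/13, 36/13); (-9/2, 3) → (-27/26, -69/13); (1, 2) → (-29/13, 2/13)
T4 translate by (-1, -3): (47/26, 45/13) → (21/26, 6/13); (-15/13, 36/13) → (-28/13, -3/13); (-27/26, -69/13) → (-53/26, -108/13); (-29/13, 2/13) → (-42/13, -37/13)
T5 translate by (3, 3): (21/26, 6/13) → (99/26, 45/13); (-28/13, -3/13) → (11/13, 36/13); (-53/26, -108/13) → (25/26, -69/13); (-42/13, -37/13) → (-3/13, 2/13)
T6 scale by (-1, 3): (99/26, 45/13) → (-99/26, 135/13); (11/13, 36/13) → (-11/13, 108/13); (25/26, -69/13) → (-25/26, -207/13); (-3/13, 2/13) → (3/13, 6/13)

image vertices: (-99/26, 135/13), (-11/13, 108/13), (-25/26, -207/13), (3/13, 6/13)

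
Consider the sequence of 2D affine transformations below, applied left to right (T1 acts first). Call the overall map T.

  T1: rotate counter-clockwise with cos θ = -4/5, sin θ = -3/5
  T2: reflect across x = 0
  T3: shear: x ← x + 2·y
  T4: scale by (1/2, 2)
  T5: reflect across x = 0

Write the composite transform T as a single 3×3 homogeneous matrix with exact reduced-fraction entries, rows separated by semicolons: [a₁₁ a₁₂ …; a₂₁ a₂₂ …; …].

T1 = [-4/5 3/5 0; -3/5 -4/5 0; 0 0 1]
T2·T1 = [4/5 -3/5 0; -3/5 -4/5 0; 0 0 1]
T3·…·T1 = [-2/5 -11/5 0; -3/5 -4/5 0; 0 0 1]
T4·…·T1 = [-1/5 -11/10 0; -6/5 -8/5 0; 0 0 1]
T5·…·T1 = [1/5 11/10 0; -6/5 -8/5 0; 0 0 1]

T = [1/5 11/10 0; -6/5 -8/5 0; 0 0 1]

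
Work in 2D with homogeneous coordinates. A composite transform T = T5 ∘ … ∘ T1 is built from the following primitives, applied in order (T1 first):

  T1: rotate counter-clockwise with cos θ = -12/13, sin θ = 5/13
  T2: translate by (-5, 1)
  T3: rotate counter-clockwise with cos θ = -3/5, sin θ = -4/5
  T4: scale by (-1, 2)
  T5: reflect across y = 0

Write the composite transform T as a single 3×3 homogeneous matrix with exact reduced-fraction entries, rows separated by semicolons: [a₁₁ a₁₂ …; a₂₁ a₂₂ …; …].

T = [-56/65 33/65 -19/5; -66/65 -112/65 -34/5; 0 0 1]

T1 = [-12/13 -5/13 0; 5/13 -12/13 0; 0 0 1]
T2·T1 = [-12/13 -5/13 -5; 5/13 -12/13 1; 0 0 1]
T3·…·T1 = [56/65 -33/65 19/5; 33/65 56/65 17/5; 0 0 1]
T4·…·T1 = [-56/65 33/65 -19/5; 66/65 112/65 34/5; 0 0 1]
T5·…·T1 = [-56/65 33/65 -19/5; -66/65 -112/65 -34/5; 0 0 1]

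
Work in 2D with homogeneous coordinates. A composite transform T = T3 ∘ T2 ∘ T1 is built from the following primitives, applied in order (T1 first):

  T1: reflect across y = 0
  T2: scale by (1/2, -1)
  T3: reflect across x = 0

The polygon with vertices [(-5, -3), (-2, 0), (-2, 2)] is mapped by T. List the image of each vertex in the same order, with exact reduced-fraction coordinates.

image vertices: (5/2, -3), (1, 0), (1, 2)

T1 reflect across y = 0: (-5, -3) → (-5, 3); (-2, 0) → (-2, 0); (-2, 2) → (-2, -2)
T2 scale by (1/2, -1): (-5, 3) → (-5/2, -3); (-2, 0) → (-1, 0); (-2, -2) → (-1, 2)
T3 reflect across x = 0: (-5/2, -3) → (5/2, -3); (-1, 0) → (1, 0); (-1, 2) → (1, 2)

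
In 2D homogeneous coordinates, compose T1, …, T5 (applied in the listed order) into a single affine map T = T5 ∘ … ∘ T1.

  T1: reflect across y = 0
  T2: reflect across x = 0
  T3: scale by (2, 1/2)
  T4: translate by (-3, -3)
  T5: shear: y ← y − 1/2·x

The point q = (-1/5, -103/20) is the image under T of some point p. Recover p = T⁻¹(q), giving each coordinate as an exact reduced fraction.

T1 = [1 0 0; 0 -1 0; 0 0 1]
T2·T1 = [-1 0 0; 0 -1 0; 0 0 1]
T3·…·T1 = [-2 0 0; 0 -1/2 0; 0 0 1]
T4·…·T1 = [-2 0 -3; 0 -1/2 -3; 0 0 1]
T5·…·T1 = [-2 0 -3; 1 -1/2 -3/2; 0 0 1]
det M = 1; M⁻¹ = [-1/2 0 -3/2; -1 -2 -6; 0 0 1]
M⁻¹ · (-1/5, -103/20)ᵀ = (-7/5, 9/2)ᵀ

p = (-7/5, 9/2)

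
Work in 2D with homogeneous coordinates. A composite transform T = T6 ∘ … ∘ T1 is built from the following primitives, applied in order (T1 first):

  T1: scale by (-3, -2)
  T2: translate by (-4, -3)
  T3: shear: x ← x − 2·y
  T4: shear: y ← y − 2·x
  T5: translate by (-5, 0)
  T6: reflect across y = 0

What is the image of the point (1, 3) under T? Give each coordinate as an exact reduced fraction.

T1 scale by (-3, -2): (1, 3) → (-3, -6)
T2 translate by (-4, -3): (-3, -6) → (-7, -9)
T3 shear: x ← x − 2·y: (-7, -9) → (11, -9)
T4 shear: y ← y − 2·x: (11, -9) → (11, -31)
T5 translate by (-5, 0): (11, -31) → (6, -31)
T6 reflect across y = 0: (6, -31) → (6, 31)

T(p) = (6, 31)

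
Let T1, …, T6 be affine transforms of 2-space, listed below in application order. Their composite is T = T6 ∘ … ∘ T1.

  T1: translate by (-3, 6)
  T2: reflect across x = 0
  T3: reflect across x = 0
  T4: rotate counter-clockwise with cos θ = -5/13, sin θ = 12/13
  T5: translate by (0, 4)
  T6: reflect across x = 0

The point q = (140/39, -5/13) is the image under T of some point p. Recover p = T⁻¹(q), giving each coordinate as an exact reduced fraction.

T1 = [1 0 -3; 0 1 6; 0 0 1]
T2·T1 = [-1 0 3; 0 1 6; 0 0 1]
T3·…·T1 = [1 0 -3; 0 1 6; 0 0 1]
T4·…·T1 = [-5/13 -12/13 -57/13; 12/13 -5/13 -66/13; 0 0 1]
T5·…·T1 = [-5/13 -12/13 -57/13; 12/13 -5/13 -14/13; 0 0 1]
T6·…·T1 = [5/13 12/13 57/13; 12/13 -5/13 -14/13; 0 0 1]
det M = -1; M⁻¹ = [5/13 12/13 -9/13; 12/13 -5/13 -58/13; 0 0 1]
M⁻¹ · (140/39, -5/13)ᵀ = (1/3, -1)ᵀ

p = (1/3, -1)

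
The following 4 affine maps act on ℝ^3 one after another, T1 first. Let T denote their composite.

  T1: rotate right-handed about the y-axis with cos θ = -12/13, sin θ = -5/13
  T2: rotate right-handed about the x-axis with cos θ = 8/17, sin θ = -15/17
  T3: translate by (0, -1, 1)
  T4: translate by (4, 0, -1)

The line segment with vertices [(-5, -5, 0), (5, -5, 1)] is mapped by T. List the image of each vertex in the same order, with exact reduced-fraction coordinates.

image vertices: (112/13, -1116/221, 775/221), (-1, -42/17, 83/17)

T1 rotate right-handed about the y-axis with cos θ = -12/13, sin θ = -5/13: (-5, -5, 0) → (60/13, -5, -25/13); (5, -5, 1) → (-5, -5, 1)
T2 rotate right-handed about the x-axis with cos θ = 8/17, sin θ = -15/17: (60/13, -5, -25/13) → (60/13, -895/221, 775/221); (-5, -5, 1) → (-5, -25/17, 83/17)
T3 translate by (0, -1, 1): (60/13, -895/221, 775/221) → (60/13, -1116/221, 996/221); (-5, -25/17, 83/17) → (-5, -42/17, 100/17)
T4 translate by (4, 0, -1): (60/13, -1116/221, 996/221) → (112/13, -1116/221, 775/221); (-5, -42/17, 100/17) → (-1, -42/17, 83/17)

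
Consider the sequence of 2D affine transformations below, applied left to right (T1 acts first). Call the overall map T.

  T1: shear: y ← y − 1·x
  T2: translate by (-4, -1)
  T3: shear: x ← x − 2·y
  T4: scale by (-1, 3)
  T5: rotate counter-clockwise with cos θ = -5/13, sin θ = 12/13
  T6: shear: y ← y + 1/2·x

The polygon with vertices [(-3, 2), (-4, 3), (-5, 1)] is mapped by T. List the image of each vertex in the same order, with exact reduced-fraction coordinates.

image vertices: (-219/13, 21/26), (-316/13, -8/13), (-275/13, 31/26)

T1 shear: y ← y − 1·x: (-3, 2) → (-3, 5); (-4, 3) → (-4, 7); (-5, 1) → (-5, 6)
T2 translate by (-4, -1): (-3, 5) → (-7, 4); (-4, 7) → (-8, 6); (-5, 6) → (-9, 5)
T3 shear: x ← x − 2·y: (-7, 4) → (-15, 4); (-8, 6) → (-20, 6); (-9, 5) → (-19, 5)
T4 scale by (-1, 3): (-15, 4) → (15, 12); (-20, 6) → (20, 18); (-19, 5) → (19, 15)
T5 rotate counter-clockwise with cos θ = -5/13, sin θ = 12/13: (15, 12) → (-219/13, 120/13); (20, 18) → (-316/13, 150/13); (19, 15) → (-275/13, 153/13)
T6 shear: y ← y + 1/2·x: (-219/13, 120/13) → (-219/13, 21/26); (-316/13, 150/13) → (-316/13, -8/13); (-275/13, 153/13) → (-275/13, 31/26)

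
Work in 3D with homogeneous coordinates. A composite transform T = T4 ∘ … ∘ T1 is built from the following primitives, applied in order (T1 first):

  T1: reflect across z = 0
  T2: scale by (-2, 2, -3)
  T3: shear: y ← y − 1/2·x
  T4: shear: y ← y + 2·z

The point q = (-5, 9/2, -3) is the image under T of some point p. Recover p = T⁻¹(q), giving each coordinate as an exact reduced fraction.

p = (5/2, 4, -1)

T1 = [1 0 0 0; 0 1 0 0; 0 0 -1 0; 0 0 0 1]
T2·T1 = [-2 0 0 0; 0 2 0 0; 0 0 3 0; 0 0 0 1]
T3·…·T1 = [-2 0 0 0; 1 2 0 0; 0 0 3 0; 0 0 0 1]
T4·…·T1 = [-2 0 0 0; 1 2 6 0; 0 0 3 0; 0 0 0 1]
det M = -12; M⁻¹ = [-1/2 0 0 0; 1/4 1/2 -1 0; 0 0 1/3 0; 0 0 0 1]
M⁻¹ · (-5, 9/2, -3)ᵀ = (5/2, 4, -1)ᵀ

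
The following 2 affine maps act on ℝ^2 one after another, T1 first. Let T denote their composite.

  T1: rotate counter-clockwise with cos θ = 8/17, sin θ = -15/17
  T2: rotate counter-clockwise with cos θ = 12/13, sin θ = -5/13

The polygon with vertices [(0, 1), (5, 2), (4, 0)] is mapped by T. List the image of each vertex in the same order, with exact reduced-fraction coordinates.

image vertices: (220/221, 21/221), (545/221, -1058/221), (84/221, -880/221)

T1 rotate counter-clockwise with cos θ = 8/17, sin θ = -15/17: (0, 1) → (15/17, 8/17); (5, 2) → (70/17, -59/17); (4, 0) → (32/17, -60/17)
T2 rotate counter-clockwise with cos θ = 12/13, sin θ = -5/13: (15/17, 8/17) → (220/221, 21/221); (70/17, -59/17) → (545/221, -1058/221); (32/17, -60/17) → (84/221, -880/221)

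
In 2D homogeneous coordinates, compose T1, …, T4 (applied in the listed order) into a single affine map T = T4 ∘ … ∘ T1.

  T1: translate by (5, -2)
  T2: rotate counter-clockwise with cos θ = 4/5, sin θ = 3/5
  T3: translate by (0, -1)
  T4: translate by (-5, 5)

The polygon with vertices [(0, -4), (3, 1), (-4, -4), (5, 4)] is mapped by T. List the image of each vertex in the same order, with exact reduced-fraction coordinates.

image vertices: (13/5, 11/5), (2, 8), (-3/5, -1/5), (9/5, 58/5)

T1 translate by (5, -2): (0, -4) → (5, -6); (3, 1) → (8, -1); (-4, -4) → (1, -6); (5, 4) → (10, 2)
T2 rotate counter-clockwise with cos θ = 4/5, sin θ = 3/5: (5, -6) → (38/5, -9/5); (8, -1) → (7, 4); (1, -6) → (22/5, -21/5); (10, 2) → (34/5, 38/5)
T3 translate by (0, -1): (38/5, -9/5) → (38/5, -14/5); (7, 4) → (7, 3); (22/5, -21/5) → (22/5, -26/5); (34/5, 38/5) → (34/5, 33/5)
T4 translate by (-5, 5): (38/5, -14/5) → (13/5, 11/5); (7, 3) → (2, 8); (22/5, -26/5) → (-3/5, -1/5); (34/5, 33/5) → (9/5, 58/5)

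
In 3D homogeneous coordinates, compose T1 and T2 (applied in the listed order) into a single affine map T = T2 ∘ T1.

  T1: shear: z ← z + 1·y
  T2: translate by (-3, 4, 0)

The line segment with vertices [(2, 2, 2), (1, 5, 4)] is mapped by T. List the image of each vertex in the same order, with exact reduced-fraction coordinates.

T1 shear: z ← z + 1·y: (2, 2, 2) → (2, 2, 4); (1, 5, 4) → (1, 5, 9)
T2 translate by (-3, 4, 0): (2, 2, 4) → (-1, 6, 4); (1, 5, 9) → (-2, 9, 9)

image vertices: (-1, 6, 4), (-2, 9, 9)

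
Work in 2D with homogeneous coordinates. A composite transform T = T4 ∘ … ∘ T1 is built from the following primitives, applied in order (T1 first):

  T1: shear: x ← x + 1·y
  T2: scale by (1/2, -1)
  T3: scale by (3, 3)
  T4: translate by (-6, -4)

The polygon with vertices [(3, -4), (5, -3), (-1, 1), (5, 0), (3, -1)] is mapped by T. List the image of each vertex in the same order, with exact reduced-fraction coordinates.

image vertices: (-15/2, 8), (-3, 5), (-6, -7), (3/2, -4), (-3, -1)

T1 shear: x ← x + 1·y: (3, -4) → (-1, -4); (5, -3) → (2, -3); (-1, 1) → (0, 1); (5, 0) → (5, 0); (3, -1) → (2, -1)
T2 scale by (1/2, -1): (-1, -4) → (-1/2, 4); (2, -3) → (1, 3); (0, 1) → (0, -1); (5, 0) → (5/2, 0); (2, -1) → (1, 1)
T3 scale by (3, 3): (-1/2, 4) → (-3/2, 12); (1, 3) → (3, 9); (0, -1) → (0, -3); (5/2, 0) → (15/2, 0); (1, 1) → (3, 3)
T4 translate by (-6, -4): (-3/2, 12) → (-15/2, 8); (3, 9) → (-3, 5); (0, -3) → (-6, -7); (15/2, 0) → (3/2, -4); (3, 3) → (-3, -1)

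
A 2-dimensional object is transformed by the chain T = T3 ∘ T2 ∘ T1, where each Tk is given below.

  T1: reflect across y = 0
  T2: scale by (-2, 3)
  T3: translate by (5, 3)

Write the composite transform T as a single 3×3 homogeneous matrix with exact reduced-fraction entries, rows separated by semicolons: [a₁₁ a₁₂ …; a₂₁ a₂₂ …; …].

T = [-2 0 5; 0 -3 3; 0 0 1]

T1 = [1 0 0; 0 -1 0; 0 0 1]
T2·T1 = [-2 0 0; 0 -3 0; 0 0 1]
T3·…·T1 = [-2 0 5; 0 -3 3; 0 0 1]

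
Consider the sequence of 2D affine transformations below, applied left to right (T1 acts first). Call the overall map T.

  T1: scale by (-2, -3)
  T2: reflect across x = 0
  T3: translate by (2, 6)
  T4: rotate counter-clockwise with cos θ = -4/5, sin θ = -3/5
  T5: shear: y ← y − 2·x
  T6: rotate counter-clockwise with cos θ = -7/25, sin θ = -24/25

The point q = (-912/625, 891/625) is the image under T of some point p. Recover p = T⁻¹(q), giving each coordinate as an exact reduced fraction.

T1 = [-2 0 0; 0 -3 0; 0 0 1]
T2·T1 = [2 0 0; 0 -3 0; 0 0 1]
T3·…·T1 = [2 0 2; 0 -3 6; 0 0 1]
T4·…·T1 = [-8/5 -9/5 2; -6/5 12/5 -6; 0 0 1]
T5·…·T1 = [-8/5 -9/5 2; 2 6 -10; 0 0 1]
T6·…·T1 = [296/125 783/125 -254/25; 122/125 6/125 22/25; 0 0 1]
det M = -6; M⁻¹ = [-1/125 261/250 -1; 61/375 -148/375 2; 0 0 1]
M⁻¹ · (-912/625, 891/625)ᵀ = (1/2, 6/5)ᵀ

p = (1/2, 6/5)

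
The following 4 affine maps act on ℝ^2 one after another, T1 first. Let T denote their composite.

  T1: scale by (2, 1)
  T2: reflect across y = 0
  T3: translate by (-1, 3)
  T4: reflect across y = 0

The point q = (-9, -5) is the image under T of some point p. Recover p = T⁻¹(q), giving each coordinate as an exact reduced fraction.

T1 = [2 0 0; 0 1 0; 0 0 1]
T2·T1 = [2 0 0; 0 -1 0; 0 0 1]
T3·…·T1 = [2 0 -1; 0 -1 3; 0 0 1]
T4·…·T1 = [2 0 -1; 0 1 -3; 0 0 1]
det M = 2; M⁻¹ = [1/2 0 1/2; 0 1 3; 0 0 1]
M⁻¹ · (-9, -5)ᵀ = (-4, -2)ᵀ

p = (-4, -2)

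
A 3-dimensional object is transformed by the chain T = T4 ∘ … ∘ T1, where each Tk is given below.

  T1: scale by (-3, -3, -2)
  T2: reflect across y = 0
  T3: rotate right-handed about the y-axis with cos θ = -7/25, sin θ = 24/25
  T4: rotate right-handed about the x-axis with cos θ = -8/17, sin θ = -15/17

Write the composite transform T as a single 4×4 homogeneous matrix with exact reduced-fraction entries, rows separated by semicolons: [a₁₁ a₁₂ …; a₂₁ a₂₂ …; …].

T1 = [-3 0 0 0; 0 -3 0 0; 0 0 -2 0; 0 0 0 1]
T2·T1 = [-3 0 0 0; 0 3 0 0; 0 0 -2 0; 0 0 0 1]
T3·…·T1 = [21/25 0 -48/25 0; 0 3 0 0; 72/25 0 14/25 0; 0 0 0 1]
T4·…·T1 = [21/25 0 -48/25 0; 216/85 -24/17 42/85 0; -576/425 -45/17 -112/425 0; 0 0 0 1]

T = [21/25 0 -48/25 0; 216/85 -24/17 42/85 0; -576/425 -45/17 -112/425 0; 0 0 0 1]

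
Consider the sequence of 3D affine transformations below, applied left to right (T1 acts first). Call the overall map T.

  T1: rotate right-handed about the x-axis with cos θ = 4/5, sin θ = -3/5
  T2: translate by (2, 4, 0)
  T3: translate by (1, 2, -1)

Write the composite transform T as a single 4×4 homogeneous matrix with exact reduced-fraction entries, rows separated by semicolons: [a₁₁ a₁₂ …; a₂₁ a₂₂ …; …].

T1 = [1 0 0 0; 0 4/5 3/5 0; 0 -3/5 4/5 0; 0 0 0 1]
T2·T1 = [1 0 0 2; 0 4/5 3/5 4; 0 -3/5 4/5 0; 0 0 0 1]
T3·…·T1 = [1 0 0 3; 0 4/5 3/5 6; 0 -3/5 4/5 -1; 0 0 0 1]

T = [1 0 0 3; 0 4/5 3/5 6; 0 -3/5 4/5 -1; 0 0 0 1]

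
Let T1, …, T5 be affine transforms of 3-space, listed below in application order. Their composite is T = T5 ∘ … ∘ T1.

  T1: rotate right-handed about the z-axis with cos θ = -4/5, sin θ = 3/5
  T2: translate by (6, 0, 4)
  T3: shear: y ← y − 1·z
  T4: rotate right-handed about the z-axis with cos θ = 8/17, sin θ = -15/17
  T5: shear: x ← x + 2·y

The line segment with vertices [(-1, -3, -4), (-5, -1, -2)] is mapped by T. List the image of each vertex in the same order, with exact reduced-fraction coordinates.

image vertices: (-667/85, -573/85, 0), (-1817/85, -963/85, 2)

T1 rotate right-handed about the z-axis with cos θ = -4/5, sin θ = 3/5: (-1, -3, -4) → (13/5, 9/5, -4); (-5, -1, -2) → (23/5, -11/5, -2)
T2 translate by (6, 0, 4): (13/5, 9/5, -4) → (43/5, 9/5, 0); (23/5, -11/5, -2) → (53/5, -11/5, 2)
T3 shear: y ← y − 1·z: (43/5, 9/5, 0) → (43/5, 9/5, 0); (53/5, -11/5, 2) → (53/5, -21/5, 2)
T4 rotate right-handed about the z-axis with cos θ = 8/17, sin θ = -15/17: (43/5, 9/5, 0) → (479/85, -573/85, 0); (53/5, -21/5, 2) → (109/85, -963/85, 2)
T5 shear: x ← x + 2·y: (479/85, -573/85, 0) → (-667/85, -573/85, 0); (109/85, -963/85, 2) → (-1817/85, -963/85, 2)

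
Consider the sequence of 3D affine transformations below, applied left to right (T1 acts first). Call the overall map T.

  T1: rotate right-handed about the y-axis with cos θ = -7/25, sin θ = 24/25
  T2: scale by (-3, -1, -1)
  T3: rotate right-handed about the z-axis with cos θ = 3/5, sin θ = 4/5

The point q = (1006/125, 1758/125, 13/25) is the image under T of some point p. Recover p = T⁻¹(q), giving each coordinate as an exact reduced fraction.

T1 = [-7/25 0 24/25 0; 0 1 0 0; -24/25 0 -7/25 0; 0 0 0 1]
T2·T1 = [21/25 0 -72/25 0; 0 -1 0 0; 24/25 0 7/25 0; 0 0 0 1]
T3·…·T1 = [63/125 4/5 -216/125 0; 84/125 -3/5 -288/125 0; 24/25 0 7/25 0; 0 0 0 1]
det M = -3; M⁻¹ = [7/125 28/375 24/25 0; 4/5 -3/5 0 0; -24/125 -32/125 7/25 0; 0 0 0 1]
M⁻¹ · (1006/125, 1758/125, 13/25)ᵀ = (2, -2, -5)ᵀ

p = (2, -2, -5)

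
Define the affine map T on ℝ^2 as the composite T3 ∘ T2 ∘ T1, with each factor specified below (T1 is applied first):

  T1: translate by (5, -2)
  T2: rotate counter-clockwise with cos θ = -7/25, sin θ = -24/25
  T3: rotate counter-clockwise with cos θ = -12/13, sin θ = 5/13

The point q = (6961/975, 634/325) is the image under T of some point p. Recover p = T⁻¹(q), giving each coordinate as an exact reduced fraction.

T1 = [1 0 5; 0 1 -2; 0 0 1]
T2·T1 = [-7/25 24/25 -83/25; -24/25 -7/25 -106/25; 0 0 1]
T3·…·T1 = [204/325 -253/325 1526/325; 253/325 204/325 857/325; 0 0 1]
det M = 1; M⁻¹ = [204/325 253/325 -5; -253/325 204/325 2; 0 0 1]
M⁻¹ · (6961/975, 634/325)ᵀ = (1, -7/3)ᵀ

p = (1, -7/3)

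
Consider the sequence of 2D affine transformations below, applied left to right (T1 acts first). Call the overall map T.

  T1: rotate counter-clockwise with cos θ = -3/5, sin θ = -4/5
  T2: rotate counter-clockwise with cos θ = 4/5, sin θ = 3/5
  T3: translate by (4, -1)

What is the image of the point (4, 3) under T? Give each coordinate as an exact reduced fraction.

T(p) = (7, -5)

T1 rotate counter-clockwise with cos θ = -3/5, sin θ = -4/5: (4, 3) → (0, -5)
T2 rotate counter-clockwise with cos θ = 4/5, sin θ = 3/5: (0, -5) → (3, -4)
T3 translate by (4, -1): (3, -4) → (7, -5)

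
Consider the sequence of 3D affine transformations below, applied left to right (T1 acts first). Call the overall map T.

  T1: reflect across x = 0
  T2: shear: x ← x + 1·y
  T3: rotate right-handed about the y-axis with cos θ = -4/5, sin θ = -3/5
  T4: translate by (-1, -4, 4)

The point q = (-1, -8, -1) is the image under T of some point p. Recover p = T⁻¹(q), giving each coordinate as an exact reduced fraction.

T1 = [-1 0 0 0; 0 1 0 0; 0 0 1 0; 0 0 0 1]
T2·T1 = [-1 1 0 0; 0 1 0 0; 0 0 1 0; 0 0 0 1]
T3·…·T1 = [4/5 -4/5 -3/5 0; 0 1 0 0; -3/5 3/5 -4/5 0; 0 0 0 1]
T4·…·T1 = [4/5 -4/5 -3/5 -1; 0 1 0 -4; -3/5 3/5 -4/5 4; 0 0 0 1]
det M = -1; M⁻¹ = [4/5 1 -3/5 36/5; 0 1 0 4; -3/5 0 -4/5 13/5; 0 0 0 1]
M⁻¹ · (-1, -8, -1)ᵀ = (-1, -4, 4)ᵀ

p = (-1, -4, 4)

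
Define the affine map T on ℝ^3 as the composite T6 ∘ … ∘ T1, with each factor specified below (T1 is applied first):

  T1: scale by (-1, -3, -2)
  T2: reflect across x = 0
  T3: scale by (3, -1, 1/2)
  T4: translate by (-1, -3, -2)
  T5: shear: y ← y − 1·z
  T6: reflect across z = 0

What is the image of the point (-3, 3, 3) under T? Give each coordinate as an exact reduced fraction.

T1 scale by (-1, -3, -2): (-3, 3, 3) → (3, -9, -6)
T2 reflect across x = 0: (3, -9, -6) → (-3, -9, -6)
T3 scale by (3, -1, 1/2): (-3, -9, -6) → (-9, 9, -3)
T4 translate by (-1, -3, -2): (-9, 9, -3) → (-10, 6, -5)
T5 shear: y ← y − 1·z: (-10, 6, -5) → (-10, 11, -5)
T6 reflect across z = 0: (-10, 11, -5) → (-10, 11, 5)

T(p) = (-10, 11, 5)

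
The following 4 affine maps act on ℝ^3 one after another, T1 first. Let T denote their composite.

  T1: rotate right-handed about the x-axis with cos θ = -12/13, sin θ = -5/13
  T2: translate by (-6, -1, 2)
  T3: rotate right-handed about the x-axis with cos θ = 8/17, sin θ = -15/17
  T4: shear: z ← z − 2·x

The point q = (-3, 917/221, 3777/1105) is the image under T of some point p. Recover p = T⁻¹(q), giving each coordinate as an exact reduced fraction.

p = (3, -5, 8/5)

T1 = [1 0 0 0; 0 -12/13 5/13 0; 0 -5/13 -12/13 0; 0 0 0 1]
T2·T1 = [1 0 0 -6; 0 -12/13 5/13 -1; 0 -5/13 -12/13 2; 0 0 0 1]
T3·…·T1 = [1 0 0 -6; 0 -171/221 -140/221 22/17; 0 140/221 -171/221 31/17; 0 0 0 1]
T4·…·T1 = [1 0 0 -6; 0 -171/221 -140/221 22/17; -2 140/221 -171/221 235/17; 0 0 0 1]
det M = 1; M⁻¹ = [1 0 0 6; 280/221 -171/221 140/221 -2/13; -342/221 -140/221 -171/221 29/13; 0 0 0 1]
M⁻¹ · (-3, 917/221, 3777/1105)ᵀ = (3, -5, 8/5)ᵀ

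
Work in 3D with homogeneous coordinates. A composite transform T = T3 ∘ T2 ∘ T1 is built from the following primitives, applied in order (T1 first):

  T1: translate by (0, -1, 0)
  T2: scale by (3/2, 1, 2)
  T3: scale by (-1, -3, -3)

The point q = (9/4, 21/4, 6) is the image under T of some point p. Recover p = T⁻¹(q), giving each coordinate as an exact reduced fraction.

T1 = [1 0 0 0; 0 1 0 -1; 0 0 1 0; 0 0 0 1]
T2·T1 = [3/2 0 0 0; 0 1 0 -1; 0 0 2 0; 0 0 0 1]
T3·…·T1 = [-3/2 0 0 0; 0 -3 0 3; 0 0 -6 0; 0 0 0 1]
det M = -27; M⁻¹ = [-2/3 0 0 0; 0 -1/3 0 1; 0 0 -1/6 0; 0 0 0 1]
M⁻¹ · (9/4, 21/4, 6)ᵀ = (-3/2, -3/4, -1)ᵀ

p = (-3/2, -3/4, -1)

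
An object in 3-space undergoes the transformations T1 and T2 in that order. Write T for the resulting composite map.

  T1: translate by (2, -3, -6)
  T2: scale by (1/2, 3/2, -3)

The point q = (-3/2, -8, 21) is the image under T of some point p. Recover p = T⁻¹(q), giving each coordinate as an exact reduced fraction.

p = (-5, -7/3, -1)

T1 = [1 0 0 2; 0 1 0 -3; 0 0 1 -6; 0 0 0 1]
T2·T1 = [1/2 0 0 1; 0 3/2 0 -9/2; 0 0 -3 18; 0 0 0 1]
det M = -9/4; M⁻¹ = [2 0 0 -2; 0 2/3 0 3; 0 0 -1/3 6; 0 0 0 1]
M⁻¹ · (-3/2, -8, 21)ᵀ = (-5, -7/3, -1)ᵀ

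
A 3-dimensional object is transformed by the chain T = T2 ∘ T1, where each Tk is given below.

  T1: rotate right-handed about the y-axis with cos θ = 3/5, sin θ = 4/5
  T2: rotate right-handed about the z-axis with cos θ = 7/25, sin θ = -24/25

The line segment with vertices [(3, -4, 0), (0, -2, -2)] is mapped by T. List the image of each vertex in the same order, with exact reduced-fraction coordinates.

image vertices: (-417/125, -356/125, -12/5), (-296/125, 122/125, -6/5)

T1 rotate right-handed about the y-axis with cos θ = 3/5, sin θ = 4/5: (3, -4, 0) → (9/5, -4, -12/5); (0, -2, -2) → (-8/5, -2, -6/5)
T2 rotate right-handed about the z-axis with cos θ = 7/25, sin θ = -24/25: (9/5, -4, -12/5) → (-417/125, -356/125, -12/5); (-8/5, -2, -6/5) → (-296/125, 122/125, -6/5)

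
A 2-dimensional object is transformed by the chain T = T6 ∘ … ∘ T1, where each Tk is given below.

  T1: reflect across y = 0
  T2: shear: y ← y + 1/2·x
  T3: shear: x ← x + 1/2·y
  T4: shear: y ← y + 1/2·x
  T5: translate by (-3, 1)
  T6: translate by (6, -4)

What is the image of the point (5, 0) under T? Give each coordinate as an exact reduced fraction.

T(p) = (37/4, 21/8)

T1 reflect across y = 0: (5, 0) → (5, 0)
T2 shear: y ← y + 1/2·x: (5, 0) → (5, 5/2)
T3 shear: x ← x + 1/2·y: (5, 5/2) → (25/4, 5/2)
T4 shear: y ← y + 1/2·x: (25/4, 5/2) → (25/4, 45/8)
T5 translate by (-3, 1): (25/4, 45/8) → (13/4, 53/8)
T6 translate by (6, -4): (13/4, 53/8) → (37/4, 21/8)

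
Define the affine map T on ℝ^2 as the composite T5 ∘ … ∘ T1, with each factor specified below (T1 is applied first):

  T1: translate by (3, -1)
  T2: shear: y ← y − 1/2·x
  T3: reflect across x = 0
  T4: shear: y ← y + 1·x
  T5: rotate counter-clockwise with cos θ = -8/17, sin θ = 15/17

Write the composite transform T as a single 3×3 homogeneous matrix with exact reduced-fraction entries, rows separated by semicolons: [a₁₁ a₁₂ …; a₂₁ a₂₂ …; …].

T1 = [1 0 3; 0 1 -1; 0 0 1]
T2·T1 = [1 0 3; -1/2 1 -5/2; 0 0 1]
T3·…·T1 = [-1 0 -3; -1/2 1 -5/2; 0 0 1]
T4·…·T1 = [-1 0 -3; -3/2 1 -11/2; 0 0 1]
T5·…·T1 = [61/34 -15/17 213/34; -3/17 -8/17 -1/17; 0 0 1]

T = [61/34 -15/17 213/34; -3/17 -8/17 -1/17; 0 0 1]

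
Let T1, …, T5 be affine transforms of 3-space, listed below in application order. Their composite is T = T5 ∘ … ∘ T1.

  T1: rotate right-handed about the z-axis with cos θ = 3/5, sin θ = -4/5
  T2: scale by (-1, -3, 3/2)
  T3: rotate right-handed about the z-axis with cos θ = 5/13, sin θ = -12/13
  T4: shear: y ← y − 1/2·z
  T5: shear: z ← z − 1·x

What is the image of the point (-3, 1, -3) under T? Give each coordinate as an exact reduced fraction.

T(p) = (-103/13, -111/52, 89/26)

T1 rotate right-handed about the z-axis with cos θ = 3/5, sin θ = -4/5: (-3, 1, -3) → (-1, 3, -3)
T2 scale by (-1, -3, 3/2): (-1, 3, -3) → (1, -9, -9/2)
T3 rotate right-handed about the z-axis with cos θ = 5/13, sin θ = -12/13: (1, -9, -9/2) → (-103/13, -57/13, -9/2)
T4 shear: y ← y − 1/2·z: (-103/13, -57/13, -9/2) → (-103/13, -111/52, -9/2)
T5 shear: z ← z − 1·x: (-103/13, -111/52, -9/2) → (-103/13, -111/52, 89/26)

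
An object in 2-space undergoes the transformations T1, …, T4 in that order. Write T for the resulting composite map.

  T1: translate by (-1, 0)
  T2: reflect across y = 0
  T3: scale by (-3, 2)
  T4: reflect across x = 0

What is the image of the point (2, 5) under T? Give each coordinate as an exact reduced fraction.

T1 translate by (-1, 0): (2, 5) → (1, 5)
T2 reflect across y = 0: (1, 5) → (1, -5)
T3 scale by (-3, 2): (1, -5) → (-3, -10)
T4 reflect across x = 0: (-3, -10) → (3, -10)

T(p) = (3, -10)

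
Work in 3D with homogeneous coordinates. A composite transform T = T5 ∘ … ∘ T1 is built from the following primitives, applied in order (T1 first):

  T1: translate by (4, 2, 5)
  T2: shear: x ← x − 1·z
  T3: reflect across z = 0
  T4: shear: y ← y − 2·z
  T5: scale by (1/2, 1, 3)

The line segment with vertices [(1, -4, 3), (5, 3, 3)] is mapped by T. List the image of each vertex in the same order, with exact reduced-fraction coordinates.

T1 translate by (4, 2, 5): (1, -4, 3) → (5, -2, 8); (5, 3, 3) → (9, 5, 8)
T2 shear: x ← x − 1·z: (5, -2, 8) → (-3, -2, 8); (9, 5, 8) → (1, 5, 8)
T3 reflect across z = 0: (-3, -2, 8) → (-3, -2, -8); (1, 5, 8) → (1, 5, -8)
T4 shear: y ← y − 2·z: (-3, -2, -8) → (-3, 14, -8); (1, 5, -8) → (1, 21, -8)
T5 scale by (1/2, 1, 3): (-3, 14, -8) → (-3/2, 14, -24); (1, 21, -8) → (1/2, 21, -24)

image vertices: (-3/2, 14, -24), (1/2, 21, -24)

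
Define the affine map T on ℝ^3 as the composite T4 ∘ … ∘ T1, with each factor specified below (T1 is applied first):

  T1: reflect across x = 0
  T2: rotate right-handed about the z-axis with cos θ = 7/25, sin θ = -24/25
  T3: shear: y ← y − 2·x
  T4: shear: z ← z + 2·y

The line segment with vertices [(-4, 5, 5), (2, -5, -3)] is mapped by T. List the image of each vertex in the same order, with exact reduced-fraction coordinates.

T1 reflect across x = 0: (-4, 5, 5) → (4, 5, 5); (2, -5, -3) → (-2, -5, -3)
T2 rotate right-handed about the z-axis with cos θ = 7/25, sin θ = -24/25: (4, 5, 5) → (148/25, -61/25, 5); (-2, -5, -3) → (-134/25, 13/25, -3)
T3 shear: y ← y − 2·x: (148/25, -61/25, 5) → (148/25, -357/25, 5); (-134/25, 13/25, -3) → (-134/25, 281/25, -3)
T4 shear: z ← z + 2·y: (148/25, -357/25, 5) → (148/25, -357/25, -589/25); (-134/25, 281/25, -3) → (-134/25, 281/25, 487/25)

image vertices: (148/25, -357/25, -589/25), (-134/25, 281/25, 487/25)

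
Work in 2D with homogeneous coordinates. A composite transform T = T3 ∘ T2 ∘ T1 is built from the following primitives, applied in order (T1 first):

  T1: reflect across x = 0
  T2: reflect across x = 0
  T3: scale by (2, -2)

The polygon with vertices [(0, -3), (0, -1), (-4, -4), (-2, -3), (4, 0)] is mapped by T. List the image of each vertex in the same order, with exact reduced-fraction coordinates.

image vertices: (0, 6), (0, 2), (-8, 8), (-4, 6), (8, 0)

T1 reflect across x = 0: (0, -3) → (0, -3); (0, -1) → (0, -1); (-4, -4) → (4, -4); (-2, -3) → (2, -3); (4, 0) → (-4, 0)
T2 reflect across x = 0: (0, -3) → (0, -3); (0, -1) → (0, -1); (4, -4) → (-4, -4); (2, -3) → (-2, -3); (-4, 0) → (4, 0)
T3 scale by (2, -2): (0, -3) → (0, 6); (0, -1) → (0, 2); (-4, -4) → (-8, 8); (-2, -3) → (-4, 6); (4, 0) → (8, 0)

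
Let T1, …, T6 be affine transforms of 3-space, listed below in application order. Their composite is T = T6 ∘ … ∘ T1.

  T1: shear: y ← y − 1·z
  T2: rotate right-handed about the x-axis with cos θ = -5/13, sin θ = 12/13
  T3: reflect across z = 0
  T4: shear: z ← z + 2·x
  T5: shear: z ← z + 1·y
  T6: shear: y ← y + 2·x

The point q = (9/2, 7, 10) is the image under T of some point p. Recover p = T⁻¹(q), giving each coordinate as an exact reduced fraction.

p = (9/2, 1, 3)

T1 = [1 0 0 0; 0 1 -1 0; 0 0 1 0; 0 0 0 1]
T2·T1 = [1 0 0 0; 0 -5/13 -7/13 0; 0 12/13 -17/13 0; 0 0 0 1]
T3·…·T1 = [1 0 0 0; 0 -5/13 -7/13 0; 0 -12/13 17/13 0; 0 0 0 1]
T4·…·T1 = [1 0 0 0; 0 -5/13 -7/13 0; 2 -12/13 17/13 0; 0 0 0 1]
T5·…·T1 = [1 0 0 0; 0 -5/13 -7/13 0; 2 -17/13 10/13 0; 0 0 0 1]
T6·…·T1 = [1 0 0 0; 2 -5/13 -7/13 0; 2 -17/13 10/13 0; 0 0 0 1]
det M = -1; M⁻¹ = [1 0 0 0; 34/13 -10/13 -7/13 0; 24/13 -17/13 5/13 0; 0 0 0 1]
M⁻¹ · (9/2, 7, 10)ᵀ = (9/2, 1, 3)ᵀ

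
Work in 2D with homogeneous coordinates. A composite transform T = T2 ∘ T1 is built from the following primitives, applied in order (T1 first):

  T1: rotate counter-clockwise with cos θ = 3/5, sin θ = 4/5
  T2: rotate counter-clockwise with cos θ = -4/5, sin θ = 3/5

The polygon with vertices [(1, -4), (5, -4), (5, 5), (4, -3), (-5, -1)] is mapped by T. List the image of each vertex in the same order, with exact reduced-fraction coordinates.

image vertices: (-52/25, 89/25), (-148/25, 61/25), (-17/5, -31/5), (-117/25, 44/25), (113/25, 59/25)

T1 rotate counter-clockwise with cos θ = 3/5, sin θ = 4/5: (1, -4) → (19/5, -8/5); (5, -4) → (31/5, 8/5); (5, 5) → (-1, 7); (4, -3) → (24/5, 7/5); (-5, -1) → (-11/5, -23/5)
T2 rotate counter-clockwise with cos θ = -4/5, sin θ = 3/5: (19/5, -8/5) → (-52/25, 89/25); (31/5, 8/5) → (-148/25, 61/25); (-1, 7) → (-17/5, -31/5); (24/5, 7/5) → (-117/25, 44/25); (-11/5, -23/5) → (113/25, 59/25)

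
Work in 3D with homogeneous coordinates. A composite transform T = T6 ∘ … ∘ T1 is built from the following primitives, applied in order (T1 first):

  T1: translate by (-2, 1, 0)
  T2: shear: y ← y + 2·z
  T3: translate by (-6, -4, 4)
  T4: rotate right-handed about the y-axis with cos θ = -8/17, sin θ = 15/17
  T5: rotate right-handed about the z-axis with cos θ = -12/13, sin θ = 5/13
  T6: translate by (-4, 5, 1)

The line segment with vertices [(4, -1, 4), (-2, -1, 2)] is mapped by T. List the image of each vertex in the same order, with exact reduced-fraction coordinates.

T1 translate by (-2, 1, 0): (4, -1, 4) → (2, 0, 4); (-2, -1, 2) → (-4, 0, 2)
T2 shear: y ← y + 2·z: (2, 0, 4) → (2, 8, 4); (-4, 0, 2) → (-4, 4, 2)
T3 translate by (-6, -4, 4): (2, 8, 4) → (-4, 4, 8); (-4, 4, 2) → (-10, 0, 6)
T4 rotate right-handed about the y-axis with cos θ = -8/17, sin θ = 15/17: (-4, 4, 8) → (152/17, 4, -4/17); (-10, 0, 6) → (10, 0, 6)
T5 rotate right-handed about the z-axis with cos θ = -12/13, sin θ = 5/13: (152/17, 4, -4/17) → (-2164/221, -56/221, -4/17); (10, 0, 6) → (-120/13, 50/13, 6)
T6 translate by (-4, 5, 1): (-2164/221, -56/221, -4/17) → (-3048/221, 1049/221, 13/17); (-120/13, 50/13, 6) → (-172/13, 115/13, 7)

image vertices: (-3048/221, 1049/221, 13/17), (-172/13, 115/13, 7)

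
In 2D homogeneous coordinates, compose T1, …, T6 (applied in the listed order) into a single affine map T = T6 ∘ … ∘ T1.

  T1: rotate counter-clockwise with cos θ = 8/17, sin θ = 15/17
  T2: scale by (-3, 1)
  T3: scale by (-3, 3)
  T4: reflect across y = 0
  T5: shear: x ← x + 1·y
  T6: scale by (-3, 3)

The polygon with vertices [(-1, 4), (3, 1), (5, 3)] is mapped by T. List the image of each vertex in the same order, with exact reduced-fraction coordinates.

T1 rotate counter-clockwise with cos θ = 8/17, sin θ = 15/17: (-1, 4) → (-4, 1); (3, 1) → (9/17, 53/17); (5, 3) → (-5/17, 99/17)
T2 scale by (-3, 1): (-4, 1) → (12, 1); (9/17, 53/17) → (-27/17, 53/17); (-5/17, 99/17) → (15/17, 99/17)
T3 scale by (-3, 3): (12, 1) → (-36, 3); (-27/17, 53/17) → (81/17, 159/17); (15/17, 99/17) → (-45/17, 297/17)
T4 reflect across y = 0: (-36, 3) → (-36, -3); (81/17, 159/17) → (81/17, -159/17); (-45/17, 297/17) → (-45/17, -297/17)
T5 shear: x ← x + 1·y: (-36, -3) → (-39, -3); (81/17, -159/17) → (-78/17, -159/17); (-45/17, -297/17) → (-342/17, -297/17)
T6 scale by (-3, 3): (-39, -3) → (117, -9); (-78/17, -159/17) → (234/17, -477/17); (-342/17, -297/17) → (1026/17, -891/17)

image vertices: (117, -9), (234/17, -477/17), (1026/17, -891/17)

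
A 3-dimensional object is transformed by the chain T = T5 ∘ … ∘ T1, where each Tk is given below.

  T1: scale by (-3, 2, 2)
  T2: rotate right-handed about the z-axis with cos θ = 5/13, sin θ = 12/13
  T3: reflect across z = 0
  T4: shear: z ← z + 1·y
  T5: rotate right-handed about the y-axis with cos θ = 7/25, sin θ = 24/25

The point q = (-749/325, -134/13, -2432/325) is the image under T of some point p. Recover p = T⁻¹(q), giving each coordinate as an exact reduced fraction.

p = (7/3, -5, -3)

T1 = [-3 0 0 0; 0 2 0 0; 0 0 2 0; 0 0 0 1]
T2·T1 = [-15/13 -24/13 0 0; -36/13 10/13 0 0; 0 0 2 0; 0 0 0 1]
T3·…·T1 = [-15/13 -24/13 0 0; -36/13 10/13 0 0; 0 0 -2 0; 0 0 0 1]
T4·…·T1 = [-15/13 -24/13 0 0; -36/13 10/13 0 0; -36/13 10/13 -2 0; 0 0 0 1]
T5·…·T1 = [-969/325 72/325 -48/25 0; -36/13 10/13 0 0; 108/325 646/325 -14/25 0; 0 0 0 1]
det M = 12; M⁻¹ = [-7/195 -4/13 8/65 0; -42/325 5/26 144/325 0; -12/25 1/2 -7/50 0; 0 0 0 1]
M⁻¹ · (-749/325, -134/13, -2432/325)ᵀ = (7/3, -5, -3)ᵀ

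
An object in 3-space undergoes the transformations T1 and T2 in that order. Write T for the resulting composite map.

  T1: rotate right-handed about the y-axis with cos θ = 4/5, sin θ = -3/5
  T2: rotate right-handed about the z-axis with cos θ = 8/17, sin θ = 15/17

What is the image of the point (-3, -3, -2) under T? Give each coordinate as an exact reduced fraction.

T(p) = (177/85, -42/17, -17/5)

T1 rotate right-handed about the y-axis with cos θ = 4/5, sin θ = -3/5: (-3, -3, -2) → (-6/5, -3, -17/5)
T2 rotate right-handed about the z-axis with cos θ = 8/17, sin θ = 15/17: (-6/5, -3, -17/5) → (177/85, -42/17, -17/5)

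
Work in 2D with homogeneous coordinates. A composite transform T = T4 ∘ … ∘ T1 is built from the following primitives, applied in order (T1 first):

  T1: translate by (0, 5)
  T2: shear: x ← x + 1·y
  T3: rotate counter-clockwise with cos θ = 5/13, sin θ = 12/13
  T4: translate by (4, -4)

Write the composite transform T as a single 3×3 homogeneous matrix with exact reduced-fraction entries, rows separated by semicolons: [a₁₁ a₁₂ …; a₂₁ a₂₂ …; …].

T = [5/13 -7/13 17/13; 12/13 17/13 33/13; 0 0 1]

T1 = [1 0 0; 0 1 5; 0 0 1]
T2·T1 = [1 1 5; 0 1 5; 0 0 1]
T3·…·T1 = [5/13 -7/13 -35/13; 12/13 17/13 85/13; 0 0 1]
T4·…·T1 = [5/13 -7/13 17/13; 12/13 17/13 33/13; 0 0 1]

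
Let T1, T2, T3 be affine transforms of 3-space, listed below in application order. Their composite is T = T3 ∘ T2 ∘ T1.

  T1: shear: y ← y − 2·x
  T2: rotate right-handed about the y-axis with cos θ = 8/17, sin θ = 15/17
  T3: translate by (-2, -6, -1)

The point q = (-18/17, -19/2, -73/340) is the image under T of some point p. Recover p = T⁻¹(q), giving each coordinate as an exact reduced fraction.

p = (-1/4, -4, 6/5)

T1 = [1 0 0 0; -2 1 0 0; 0 0 1 0; 0 0 0 1]
T2·T1 = [8/17 0 15/17 0; -2 1 0 0; -15/17 0 8/17 0; 0 0 0 1]
T3·…·T1 = [8/17 0 15/17 -2; -2 1 0 -6; -15/17 0 8/17 -1; 0 0 0 1]
det M = 1; M⁻¹ = [8/17 0 -15/17 1/17; 16/17 1 -30/17 104/17; 15/17 0 8/17 38/17; 0 0 0 1]
M⁻¹ · (-18/17, -19/2, -73/340)ᵀ = (-1/4, -4, 6/5)ᵀ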